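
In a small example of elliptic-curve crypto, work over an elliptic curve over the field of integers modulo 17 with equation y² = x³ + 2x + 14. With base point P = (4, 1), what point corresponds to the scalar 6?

Double-and-add on 6 = (110)₂. Start with P = (4, 1) for the leading 1-bit.
double: tangent at (4, 1): λ = (3·4² + 2)/(2·1) ≡ 16/2. 2⁻¹ ≡ 9 (mod 17) since 2·9 = 18 ≡ 1, so λ ≡ 16·9 ≡ 8.
  x = λ² - 4 - 4 = 64 - 8 ≡ 5; y = λ·(4 - 5) - 1 ≡ 8. → (5, 8)
add P: (5, 8) + (4, 1). λ = (1 - 8)/(4 - 5) ≡ 10/16 mod 17. 16⁻¹ ≡ 16 (mod 17), so λ ≡ 7.
  x = λ² - 5 - 4 = 49 - 9 ≡ 6; y = λ·(5 - 6) - 8 ≡ 2. → (6, 2)
double: tangent at (6, 2): λ = (3·6² + 2)/(2·2) ≡ 8/4. 4⁻¹ ≡ 13 (mod 17), so λ ≡ 8·13 ≡ 2.
  x = λ² - 6 - 6 = 4 - 12 ≡ 9; y = λ·(6 - 9) - 2 ≡ 9. → (9, 9)

(9, 9)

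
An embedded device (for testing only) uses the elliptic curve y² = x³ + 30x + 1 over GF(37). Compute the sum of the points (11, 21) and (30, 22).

(0, 1)

(11, 21) + (30, 22). λ = (22 - 21)/(30 - 11) ≡ 1/19 mod 37. 19⁻¹ ≡ 2 (mod 37) since 19·2 = 38 ≡ 1, so λ ≡ 2.
  x = λ² - 11 - 30 = 4 - 41 ≡ 0; y = λ·(11 - 0) - 21 ≡ 1. → (0, 1)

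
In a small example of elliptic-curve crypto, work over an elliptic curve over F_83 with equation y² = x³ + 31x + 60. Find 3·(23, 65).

Write G = (23, 65).
Repeated addition: build up to 3G.
2G: tangent at (23, 65): λ = (3·23² + 31)/(2·65) ≡ 41/47. 47⁻¹ ≡ 53 (mod 83) since 47·53 = 2491 ≡ 1, so λ ≡ 41·53 ≡ 15.
  x = λ² - 23 - 23 = 225 - 46 ≡ 13; y = λ·(23 - 13) - 65 ≡ 2. → (13, 2)
3G: (13, 2) + (23, 65). λ = (65 - 2)/(23 - 13) ≡ 63/10 mod 83. 10⁻¹ ≡ 25 (mod 83), so λ ≡ 81.
  x = λ² - 13 - 23 = 6561 - 36 ≡ 51; y = λ·(13 - 51) - 2 ≡ 74. → (51, 74)

(51, 74)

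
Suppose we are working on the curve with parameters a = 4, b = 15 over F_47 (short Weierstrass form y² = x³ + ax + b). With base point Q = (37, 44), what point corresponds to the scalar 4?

Double-and-add on 4 = (100)₂. Start with Q = (37, 44) for the leading 1-bit.
double: tangent at (37, 44): λ = (3·37² + 4)/(2·44) ≡ 22/41. 41⁻¹ ≡ 39 (mod 47), so λ ≡ 22·39 ≡ 12.
  x = λ² - 37 - 37 = 144 - 74 ≡ 23; y = λ·(37 - 23) - 44 ≡ 30. → (23, 30)
double: tangent at (23, 30): λ = (3·23² + 4)/(2·30) ≡ 40/13. 13⁻¹ ≡ 29 (mod 47) since 13·29 = 377 ≡ 1, so λ ≡ 40·29 ≡ 32.
  x = λ² - 23 - 23 = 1024 - 46 ≡ 38; y = λ·(23 - 38) - 30 ≡ 7. → (38, 7)

(38, 7)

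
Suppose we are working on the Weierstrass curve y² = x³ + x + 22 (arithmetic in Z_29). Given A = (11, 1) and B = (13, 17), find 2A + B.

O

First 2A:
Repeated addition: build up to 2A.
2A: tangent at (11, 1): λ = (3·11² + 1)/(2·1) ≡ 16/2. 2⁻¹ ≡ 15 (mod 29), so λ ≡ 16·15 ≡ 8.
  x = λ² - 11 - 11 = 64 - 22 ≡ 13; y = λ·(11 - 13) - 1 ≡ 12. → (13, 12)
2A = (13, 12).
Finally 2A + B:
(13, 12) + (13, 17): same x and y₁ ≡ -y₂, so the sum is O.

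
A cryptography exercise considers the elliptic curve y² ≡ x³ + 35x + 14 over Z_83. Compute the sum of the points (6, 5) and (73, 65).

(44, 13)

(6, 5) + (73, 65). λ = (65 - 5)/(73 - 6) ≡ 60/67 mod 83. 67⁻¹ ≡ 57 (mod 83) since 67·57 = 3819 ≡ 1, so λ ≡ 17.
  x = λ² - 6 - 73 = 289 - 79 ≡ 44; y = λ·(6 - 44) - 5 ≡ 13. → (44, 13)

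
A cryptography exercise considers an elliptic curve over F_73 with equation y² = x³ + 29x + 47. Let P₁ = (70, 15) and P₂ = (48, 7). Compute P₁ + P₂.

(4, 9)

(70, 15) + (48, 7). λ = (7 - 15)/(48 - 70) ≡ 65/51 mod 73. 51⁻¹ ≡ 63 (mod 73) since 51·63 = 3213 ≡ 1, so λ ≡ 7.
  x = λ² - 70 - 48 = 49 - 118 ≡ 4; y = λ·(70 - 4) - 15 ≡ 9. → (4, 9)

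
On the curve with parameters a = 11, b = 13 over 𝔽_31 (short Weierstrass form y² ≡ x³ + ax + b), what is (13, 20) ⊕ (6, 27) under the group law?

(13, 20) + (6, 27). λ = (27 - 20)/(6 - 13) ≡ 7/24 mod 31. 24⁻¹ ≡ 22 (mod 31) since 24·22 = 528 ≡ 1, so λ ≡ 30.
  x = λ² - 13 - 6 = 900 - 19 ≡ 13; y = λ·(13 - 13) - 20 ≡ 11. → (13, 11)

(13, 11)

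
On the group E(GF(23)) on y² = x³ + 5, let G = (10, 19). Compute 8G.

Double-and-add on 8 = (1000)₂. Start with G = (10, 19) for the leading 1-bit.
double: tangent at (10, 19): λ = (3·10² + 0)/(2·19) ≡ 1/15. 15⁻¹ ≡ 20 (mod 23) since 15·20 = 300 ≡ 1, so λ ≡ 1·20 ≡ 20.
  x = λ² - 10 - 10 = 400 - 20 ≡ 12; y = λ·(10 - 12) - 19 ≡ 10. → (12, 10)
double: tangent at (12, 10): λ = (3·12² + 0)/(2·10) ≡ 18/20. 20⁻¹ ≡ 15 (mod 23) since 20·15 = 300 ≡ 1, so λ ≡ 18·15 ≡ 17.
  x = λ² - 12 - 12 = 289 - 24 ≡ 12; y = λ·(12 - 12) - 10 ≡ 13. → (12, 13)
double: tangent at (12, 13): λ = (3·12² + 0)/(2·13) ≡ 18/3. 3⁻¹ ≡ 8 (mod 23), so λ ≡ 18·8 ≡ 6.
  x = λ² - 12 - 12 = 36 - 24 ≡ 12; y = λ·(12 - 12) - 13 ≡ 10. → (12, 10)

(12, 10)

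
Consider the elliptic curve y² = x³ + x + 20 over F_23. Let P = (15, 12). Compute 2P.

(5, 9)

tangent at (15, 12): λ = (3·15² + 1)/(2·12) ≡ 9/1. 1⁻¹ ≡ 1 (mod 23), so λ ≡ 9·1 ≡ 9.
  x = λ² - 15 - 15 = 81 - 30 ≡ 5; y = λ·(15 - 5) - 12 ≡ 9. → (5, 9)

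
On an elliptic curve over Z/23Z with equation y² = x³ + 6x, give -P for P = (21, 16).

(21, 7)

-(21, 16) = (21, -16 mod 23) = (21, 7).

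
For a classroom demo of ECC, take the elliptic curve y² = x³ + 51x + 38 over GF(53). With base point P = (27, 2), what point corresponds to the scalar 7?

(40, 27)

Double-and-add on 7 = (111)₂. Start with P = (27, 2) for the leading 1-bit.
double: tangent at (27, 2): λ = (3·27² + 51)/(2·2) ≡ 12/4. 4⁻¹ ≡ 40 (mod 53), so λ ≡ 12·40 ≡ 3.
  x = λ² - 27 - 27 = 9 - 54 ≡ 8; y = λ·(27 - 8) - 2 ≡ 2. → (8, 2)
add P: (8, 2) + (27, 2). λ = (2 - 2)/(27 - 8) ≡ 0/19 mod 53. 19⁻¹ ≡ 14 (mod 53), so λ ≡ 0.
  x = λ² - 8 - 27 = 0 - 35 ≡ 18; y = λ·(8 - 18) - 2 ≡ 51. → (18, 51)
double: tangent at (18, 51): λ = (3·18² + 51)/(2·51) ≡ 16/49. 49⁻¹ ≡ 13 (mod 53), so λ ≡ 16·13 ≡ 49.
  x = λ² - 18 - 18 = 2401 - 36 ≡ 33; y = λ·(18 - 33) - 51 ≡ 9. → (33, 9)
add P: (33, 9) + (27, 2). λ = (2 - 9)/(27 - 33) ≡ 46/47 mod 53. 47⁻¹ ≡ 44 (mod 53), so λ ≡ 10.
  x = λ² - 33 - 27 = 100 - 60 ≡ 40; y = λ·(33 - 40) - 9 ≡ 27. → (40, 27)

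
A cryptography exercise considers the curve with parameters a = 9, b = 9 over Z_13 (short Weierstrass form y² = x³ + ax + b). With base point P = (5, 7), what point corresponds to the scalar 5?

Double-and-add on 5 = (101)₂. Start with P = (5, 7) for the leading 1-bit.
double: tangent at (5, 7): λ = (3·5² + 9)/(2·7) ≡ 6/1. 1⁻¹ ≡ 1 (mod 13), so λ ≡ 6·1 ≡ 6.
  x = λ² - 5 - 5 = 36 - 10 ≡ 0; y = λ·(5 - 0) - 7 ≡ 10. → (0, 10)
double: tangent at (0, 10): λ = (3·0² + 9)/(2·10) ≡ 9/7. 7⁻¹ ≡ 2 (mod 13) since 7·2 = 14 ≡ 1, so λ ≡ 9·2 ≡ 5.
  x = λ² - 0 - 0 = 25 - 0 ≡ 12; y = λ·(0 - 12) - 10 ≡ 8. → (12, 8)
add P: (12, 8) + (5, 7). λ = (7 - 8)/(5 - 12) ≡ 12/6 mod 13. 6⁻¹ ≡ 11 (mod 13), so λ ≡ 2.
  x = λ² - 12 - 5 = 4 - 17 ≡ 0; y = λ·(12 - 0) - 8 ≡ 3. → (0, 3)

(0, 3)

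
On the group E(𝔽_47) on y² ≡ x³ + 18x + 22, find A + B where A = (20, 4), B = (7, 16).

(20, 4) + (7, 16). λ = (16 - 4)/(7 - 20) ≡ 12/34 mod 47. 34⁻¹ ≡ 18 (mod 47) since 34·18 = 612 ≡ 1, so λ ≡ 28.
  x = λ² - 20 - 7 = 784 - 27 ≡ 5; y = λ·(20 - 5) - 4 ≡ 40. → (5, 40)

(5, 40)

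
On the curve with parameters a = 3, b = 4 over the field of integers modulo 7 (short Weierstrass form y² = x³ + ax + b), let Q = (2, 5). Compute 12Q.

Double-and-add on 12 = (1100)₂. Start with Q = (2, 5) for the leading 1-bit.
double: tangent at (2, 5): λ = (3·2² + 3)/(2·5) ≡ 1/3. 3⁻¹ ≡ 5 (mod 7), so λ ≡ 1·5 ≡ 5.
  x = λ² - 2 - 2 = 25 - 4 ≡ 0; y = λ·(2 - 0) - 5 ≡ 5. → (0, 5)
add Q: (0, 5) + (2, 5). λ = (5 - 5)/(2 - 0) ≡ 0/2 mod 7. 2⁻¹ ≡ 4 (mod 7) since 2·4 = 8 ≡ 1, so λ ≡ 0.
  x = λ² - 0 - 2 = 0 - 2 ≡ 5; y = λ·(0 - 5) - 5 ≡ 2. → (5, 2)
double: tangent at (5, 2): λ = (3·5² + 3)/(2·2) ≡ 1/4. 4⁻¹ ≡ 2 (mod 7) since 4·2 = 8 ≡ 1, so λ ≡ 1·2 ≡ 2.
  x = λ² - 5 - 5 = 4 - 10 ≡ 1; y = λ·(5 - 1) - 2 ≡ 6. → (1, 6)
double: tangent at (1, 6): λ = (3·1² + 3)/(2·6) ≡ 6/5. 5⁻¹ ≡ 3 (mod 7) since 5·3 = 15 ≡ 1, so λ ≡ 6·3 ≡ 4.
  x = λ² - 1 - 1 = 16 - 2 ≡ 0; y = λ·(1 - 0) - 6 ≡ 5. → (0, 5)

(0, 5)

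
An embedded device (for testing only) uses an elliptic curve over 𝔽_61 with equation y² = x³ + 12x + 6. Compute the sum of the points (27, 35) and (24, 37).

(27, 35) + (24, 37). λ = (37 - 35)/(24 - 27) ≡ 2/58 mod 61. 58⁻¹ ≡ 20 (mod 61) since 58·20 = 1160 ≡ 1, so λ ≡ 40.
  x = λ² - 27 - 24 = 1600 - 51 ≡ 24; y = λ·(27 - 24) - 35 ≡ 24. → (24, 24)

(24, 24)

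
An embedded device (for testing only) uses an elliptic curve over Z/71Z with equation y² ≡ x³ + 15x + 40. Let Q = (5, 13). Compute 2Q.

tangent at (5, 13): λ = (3·5² + 15)/(2·13) ≡ 19/26. 26⁻¹ ≡ 41 (mod 71) since 26·41 = 1066 ≡ 1, so λ ≡ 19·41 ≡ 69.
  x = λ² - 5 - 5 = 4761 - 10 ≡ 65; y = λ·(5 - 65) - 13 ≡ 36. → (65, 36)

(65, 36)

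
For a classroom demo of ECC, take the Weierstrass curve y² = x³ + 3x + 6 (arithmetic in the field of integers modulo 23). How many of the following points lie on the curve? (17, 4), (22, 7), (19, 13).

(17, 4): 4² ≡ 16, rhs ≡ 2 → off.
(22, 7): 7² ≡ 3, rhs ≡ 2 → off.
(19, 13): 13² ≡ 8, rhs ≡ 22 → off.

0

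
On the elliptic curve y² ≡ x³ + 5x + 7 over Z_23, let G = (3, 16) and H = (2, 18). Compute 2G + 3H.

First 2G:
Repeated addition: build up to 2G.
2G: tangent at (3, 16): λ = (3·3² + 5)/(2·16) ≡ 9/9. 9⁻¹ ≡ 18 (mod 23), so λ ≡ 9·18 ≡ 1.
  x = λ² - 3 - 3 = 1 - 6 ≡ 18; y = λ·(3 - 18) - 16 ≡ 15. → (18, 15)
2G = (18, 15).
Next 3H:
Repeated addition: build up to 3H.
2H: tangent at (2, 18): λ = (3·2² + 5)/(2·18) ≡ 17/13. 13⁻¹ ≡ 16 (mod 23), so λ ≡ 17·16 ≡ 19.
  x = λ² - 2 - 2 = 361 - 4 ≡ 12; y = λ·(2 - 12) - 18 ≡ 22. → (12, 22)
3H: (12, 22) + (2, 18). λ = (18 - 22)/(2 - 12) ≡ 19/13 mod 23. 13⁻¹ ≡ 16 (mod 23), so λ ≡ 5.
  x = λ² - 12 - 2 = 25 - 14 ≡ 11; y = λ·(12 - 11) - 22 ≡ 6. → (11, 6)
3H = (11, 6).
Finally 2G + 3H:
(18, 15) + (11, 6). λ = (6 - 15)/(11 - 18) ≡ 14/16 mod 23. 16⁻¹ ≡ 13 (mod 23), so λ ≡ 21.
  x = λ² - 18 - 11 = 441 - 29 ≡ 21; y = λ·(18 - 21) - 15 ≡ 14. → (21, 14)

(21, 14)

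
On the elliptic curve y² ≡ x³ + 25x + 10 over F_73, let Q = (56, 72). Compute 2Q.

tangent at (56, 72): λ = (3·56² + 25)/(2·72) ≡ 16/71. 71⁻¹ ≡ 36 (mod 73), so λ ≡ 16·36 ≡ 65.
  x = λ² - 56 - 56 = 4225 - 112 ≡ 25; y = λ·(56 - 25) - 72 ≡ 45. → (25, 45)

(25, 45)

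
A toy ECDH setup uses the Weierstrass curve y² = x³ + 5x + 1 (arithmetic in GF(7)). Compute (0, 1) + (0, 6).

The two points share x = 0 and their y-coordinates satisfy 1 + 6 ≡ 0 (mod 7), so they are inverses. Their sum is the point at infinity.

O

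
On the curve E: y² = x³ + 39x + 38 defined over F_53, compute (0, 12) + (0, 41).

O

The two points share x = 0 and their y-coordinates satisfy 12 + 41 ≡ 0 (mod 53), so they are inverses. Their sum is O.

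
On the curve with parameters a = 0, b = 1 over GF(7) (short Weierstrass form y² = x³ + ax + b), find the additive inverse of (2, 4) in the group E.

(2, 3)

-(2, 4) = (2, -4 mod 7) = (2, 3).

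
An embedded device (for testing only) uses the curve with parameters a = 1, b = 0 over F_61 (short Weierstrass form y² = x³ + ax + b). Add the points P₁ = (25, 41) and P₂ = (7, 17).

(25, 41) + (7, 17). λ = (17 - 41)/(7 - 25) ≡ 37/43 mod 61. 43⁻¹ ≡ 44 (mod 61) since 43·44 = 1892 ≡ 1, so λ ≡ 42.
  x = λ² - 25 - 7 = 1764 - 32 ≡ 24; y = λ·(25 - 24) - 41 ≡ 1. → (24, 1)

(24, 1)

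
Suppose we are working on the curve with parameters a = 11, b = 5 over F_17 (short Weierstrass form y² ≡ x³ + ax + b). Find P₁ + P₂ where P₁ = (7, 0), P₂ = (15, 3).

(14, 8)

(7, 0) + (15, 3). λ = (3 - 0)/(15 - 7) ≡ 3/8 mod 17. 8⁻¹ ≡ 15 (mod 17), so λ ≡ 11.
  x = λ² - 7 - 15 = 121 - 22 ≡ 14; y = λ·(7 - 14) - 0 ≡ 8. → (14, 8)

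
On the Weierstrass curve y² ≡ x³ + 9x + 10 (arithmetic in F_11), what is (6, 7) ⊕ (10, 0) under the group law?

(6, 7) + (10, 0). λ = (0 - 7)/(10 - 6) ≡ 4/4 mod 11. 4⁻¹ ≡ 3 (mod 11), so λ ≡ 1.
  x = λ² - 6 - 10 = 1 - 16 ≡ 7; y = λ·(6 - 7) - 7 ≡ 3. → (7, 3)

(7, 3)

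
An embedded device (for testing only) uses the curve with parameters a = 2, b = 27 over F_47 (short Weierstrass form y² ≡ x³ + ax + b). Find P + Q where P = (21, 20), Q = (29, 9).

(21, 20) + (29, 9). λ = (9 - 20)/(29 - 21) ≡ 36/8 mod 47. 8⁻¹ ≡ 6 (mod 47), so λ ≡ 28.
  x = λ² - 21 - 29 = 784 - 50 ≡ 29; y = λ·(21 - 29) - 20 ≡ 38. → (29, 38)

(29, 38)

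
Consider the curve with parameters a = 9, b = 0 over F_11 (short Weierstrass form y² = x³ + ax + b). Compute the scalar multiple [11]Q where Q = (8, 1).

(8, 10)

Repeated addition: build up to 11Q.
2Q: tangent at (8, 1): λ = (3·8² + 9)/(2·1) ≡ 3/2. 2⁻¹ ≡ 6 (mod 11), so λ ≡ 3·6 ≡ 7.
  x = λ² - 8 - 8 = 49 - 16 ≡ 0; y = λ·(8 - 0) - 1 ≡ 0. → (0, 0)
3Q: (0, 0) + (8, 1). λ = (1 - 0)/(8 - 0) ≡ 1/8 mod 11. 8⁻¹ ≡ 7 (mod 11) since 8·7 = 56 ≡ 1, so λ ≡ 7.
  x = λ² - 0 - 8 = 49 - 8 ≡ 8; y = λ·(0 - 8) - 0 ≡ 10. → (8, 10)
4Q: (8, 10) + (8, 1): same x and y₁ ≡ -y₂, so the sum is ∞.
5Q: ∞ + (8, 1) = (8, 1) (identity).
6Q: tangent at (8, 1): λ = (3·8² + 9)/(2·1) ≡ 3/2. 2⁻¹ ≡ 6 (mod 11), so λ ≡ 3·6 ≡ 7.
  x = λ² - 8 - 8 = 49 - 16 ≡ 0; y = λ·(8 - 0) - 1 ≡ 0. → (0, 0)
7Q: (0, 0) + (8, 1). λ = (1 - 0)/(8 - 0) ≡ 1/8 mod 11. 8⁻¹ ≡ 7 (mod 11) since 8·7 = 56 ≡ 1, so λ ≡ 7.
  x = λ² - 0 - 8 = 49 - 8 ≡ 8; y = λ·(0 - 8) - 0 ≡ 10. → (8, 10)
8Q: (8, 10) + (8, 1): same x and y₁ ≡ -y₂, so the sum is ∞.
9Q: ∞ + (8, 1) = (8, 1) (identity).
10Q: tangent at (8, 1): λ = (3·8² + 9)/(2·1) ≡ 3/2. 2⁻¹ ≡ 6 (mod 11), so λ ≡ 3·6 ≡ 7.
  x = λ² - 8 - 8 = 49 - 16 ≡ 0; y = λ·(8 - 0) - 1 ≡ 0. → (0, 0)
11Q: (0, 0) + (8, 1). λ = (1 - 0)/(8 - 0) ≡ 1/8 mod 11. 8⁻¹ ≡ 7 (mod 11) since 8·7 = 56 ≡ 1, so λ ≡ 7.
  x = λ² - 0 - 8 = 49 - 8 ≡ 8; y = λ·(0 - 8) - 0 ≡ 10. → (8, 10)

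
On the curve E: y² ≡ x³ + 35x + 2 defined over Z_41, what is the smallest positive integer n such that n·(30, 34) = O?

5

2P: tangent at (30, 34): λ = (3·30² + 35)/(2·34) ≡ 29/27. 27⁻¹ ≡ 38 (mod 41) since 27·38 = 1026 ≡ 1, so λ ≡ 29·38 ≡ 36.
  x = λ² - 30 - 30 = 1296 - 60 ≡ 6; y = λ·(30 - 6) - 34 ≡ 10. → (6, 10)
3P: (6, 10) + (30, 34). λ = (34 - 10)/(30 - 6) ≡ 24/24 mod 41. 24⁻¹ ≡ 12 (mod 41), so λ ≡ 1.
  x = λ² - 6 - 30 = 1 - 36 ≡ 6; y = λ·(6 - 6) - 10 ≡ 31. → (6, 31)
4P: (6, 31) + (30, 34). λ = (34 - 31)/(30 - 6) ≡ 3/24 mod 41. 24⁻¹ ≡ 12 (mod 41), so λ ≡ 36.
  x = λ² - 6 - 30 = 1296 - 36 ≡ 30; y = λ·(6 - 30) - 31 ≡ 7. → (30, 7)
5P: (30, 7) + (30, 34): same x and y₁ ≡ -y₂, so the sum is O.
5P = O, so the order is 5.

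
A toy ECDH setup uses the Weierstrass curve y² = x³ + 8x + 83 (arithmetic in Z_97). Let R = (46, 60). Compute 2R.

tangent at (46, 60): λ = (3·46² + 8)/(2·60) ≡ 51/23. 23⁻¹ ≡ 38 (mod 97) since 23·38 = 874 ≡ 1, so λ ≡ 51·38 ≡ 95.
  x = λ² - 46 - 46 = 9025 - 92 ≡ 9; y = λ·(46 - 9) - 60 ≡ 60. → (9, 60)

(9, 60)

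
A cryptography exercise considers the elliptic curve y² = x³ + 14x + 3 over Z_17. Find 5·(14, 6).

(4, 2)

Write P = (14, 6).
Double-and-add on 5 = (101)₂. Start with P = (14, 6) for the leading 1-bit.
double: tangent at (14, 6): λ = (3·14² + 14)/(2·6) ≡ 7/12. 12⁻¹ ≡ 10 (mod 17), so λ ≡ 7·10 ≡ 2.
  x = λ² - 14 - 14 = 4 - 28 ≡ 10; y = λ·(14 - 10) - 6 ≡ 2. → (10, 2)
double: tangent at (10, 2): λ = (3·10² + 14)/(2·2) ≡ 8/4. 4⁻¹ ≡ 13 (mod 17) since 4·13 = 52 ≡ 1, so λ ≡ 8·13 ≡ 2.
  x = λ² - 10 - 10 = 4 - 20 ≡ 1; y = λ·(10 - 1) - 2 ≡ 16. → (1, 16)
add P: (1, 16) + (14, 6). λ = (6 - 16)/(14 - 1) ≡ 7/13 mod 17. 13⁻¹ ≡ 4 (mod 17) since 13·4 = 52 ≡ 1, so λ ≡ 11.
  x = λ² - 1 - 14 = 121 - 15 ≡ 4; y = λ·(1 - 4) - 16 ≡ 2. → (4, 2)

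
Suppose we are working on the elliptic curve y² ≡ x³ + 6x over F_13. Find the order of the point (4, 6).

2P: tangent at (4, 6): λ = (3·4² + 6)/(2·6) ≡ 2/12. 12⁻¹ ≡ 12 (mod 13) since 12·12 = 144 ≡ 1, so λ ≡ 2·12 ≡ 11.
  x = λ² - 4 - 4 = 121 - 8 ≡ 9; y = λ·(4 - 9) - 6 ≡ 4. → (9, 4)
3P: (9, 4) + (4, 6). λ = (6 - 4)/(4 - 9) ≡ 2/8 mod 13. 8⁻¹ ≡ 5 (mod 13), so λ ≡ 10.
  x = λ² - 9 - 4 = 100 - 13 ≡ 9; y = λ·(9 - 9) - 4 ≡ 9. → (9, 9)
4P: (9, 9) + (4, 6). λ = (6 - 9)/(4 - 9) ≡ 10/8 mod 13. 8⁻¹ ≡ 5 (mod 13) since 8·5 = 40 ≡ 1, so λ ≡ 11.
  x = λ² - 9 - 4 = 121 - 13 ≡ 4; y = λ·(9 - 4) - 9 ≡ 7. → (4, 7)
5P: (4, 7) + (4, 6): same x and y₁ ≡ -y₂, so the sum is O.
5P = O, so the order is 5.

5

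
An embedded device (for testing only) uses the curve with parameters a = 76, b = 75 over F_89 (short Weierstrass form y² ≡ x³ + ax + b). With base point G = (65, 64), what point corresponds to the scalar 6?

(43, 13)

Repeated addition: build up to 6G.
2G: tangent at (65, 64): λ = (3·65² + 76)/(2·64) ≡ 24/39. 39⁻¹ ≡ 16 (mod 89) since 39·16 = 624 ≡ 1, so λ ≡ 24·16 ≡ 28.
  x = λ² - 65 - 65 = 784 - 130 ≡ 31; y = λ·(65 - 31) - 64 ≡ 87. → (31, 87)
3G: (31, 87) + (65, 64). λ = (64 - 87)/(65 - 31) ≡ 66/34 mod 89. 34⁻¹ ≡ 55 (mod 89), so λ ≡ 70.
  x = λ² - 31 - 65 = 4900 - 96 ≡ 87; y = λ·(31 - 87) - 87 ≡ 87. → (87, 87)
4G: (87, 87) + (65, 64). λ = (64 - 87)/(65 - 87) ≡ 66/67 mod 89. 67⁻¹ ≡ 4 (mod 89) since 67·4 = 268 ≡ 1, so λ ≡ 86.
  x = λ² - 87 - 65 = 7396 - 152 ≡ 35; y = λ·(87 - 35) - 87 ≡ 24. → (35, 24)
5G: (35, 24) + (65, 64). λ = (64 - 24)/(65 - 35) ≡ 40/30 mod 89. 30⁻¹ ≡ 3 (mod 89) since 30·3 = 90 ≡ 1, so λ ≡ 31.
  x = λ² - 35 - 65 = 961 - 100 ≡ 60; y = λ·(35 - 60) - 24 ≡ 2. → (60, 2)
6G: (60, 2) + (65, 64). λ = (64 - 2)/(65 - 60) ≡ 62/5 mod 89. 5⁻¹ ≡ 18 (mod 89), so λ ≡ 48.
  x = λ² - 60 - 65 = 2304 - 125 ≡ 43; y = λ·(60 - 43) - 2 ≡ 13. → (43, 13)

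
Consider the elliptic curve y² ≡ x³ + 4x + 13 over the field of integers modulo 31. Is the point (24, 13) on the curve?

yes

y² = 13² ≡ 14; x³ + 4x + 13 = 13933 ≡ 14 (mod 31). 14 = 14.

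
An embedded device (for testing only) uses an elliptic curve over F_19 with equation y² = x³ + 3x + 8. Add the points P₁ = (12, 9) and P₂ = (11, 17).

(12, 9) + (11, 17). λ = (17 - 9)/(11 - 12) ≡ 8/18 mod 19. 18⁻¹ ≡ 18 (mod 19) since 18·18 = 324 ≡ 1, so λ ≡ 11.
  x = λ² - 12 - 11 = 121 - 23 ≡ 3; y = λ·(12 - 3) - 9 ≡ 14. → (3, 14)

(3, 14)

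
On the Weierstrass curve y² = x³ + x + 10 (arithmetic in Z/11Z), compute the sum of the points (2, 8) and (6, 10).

(6, 1)

(2, 8) + (6, 10). λ = (10 - 8)/(6 - 2) ≡ 2/4 mod 11. 4⁻¹ ≡ 3 (mod 11), so λ ≡ 6.
  x = λ² - 2 - 6 = 36 - 8 ≡ 6; y = λ·(2 - 6) - 8 ≡ 1. → (6, 1)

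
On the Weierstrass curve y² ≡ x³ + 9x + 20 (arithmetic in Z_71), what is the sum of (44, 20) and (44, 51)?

O

The two points share x = 44 and their y-coordinates satisfy 20 + 51 ≡ 0 (mod 71), so they are inverses. Their sum is 𝒪.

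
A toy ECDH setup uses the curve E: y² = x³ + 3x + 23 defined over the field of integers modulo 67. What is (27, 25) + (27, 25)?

(34, 57)

tangent at (27, 25): λ = (3·27² + 3)/(2·25) ≡ 46/50. 50⁻¹ ≡ 63 (mod 67) since 50·63 = 3150 ≡ 1, so λ ≡ 46·63 ≡ 17.
  x = λ² - 27 - 27 = 289 - 54 ≡ 34; y = λ·(27 - 34) - 25 ≡ 57. → (34, 57)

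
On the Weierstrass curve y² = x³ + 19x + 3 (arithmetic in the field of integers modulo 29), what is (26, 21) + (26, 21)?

(12, 4)

tangent at (26, 21): λ = (3·26² + 19)/(2·21) ≡ 17/13. 13⁻¹ ≡ 9 (mod 29) since 13·9 = 117 ≡ 1, so λ ≡ 17·9 ≡ 8.
  x = λ² - 26 - 26 = 64 - 52 ≡ 12; y = λ·(26 - 12) - 21 ≡ 4. → (12, 4)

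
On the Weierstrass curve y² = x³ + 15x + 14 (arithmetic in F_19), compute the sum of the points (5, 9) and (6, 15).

(6, 4)

(5, 9) + (6, 15). λ = (15 - 9)/(6 - 5) ≡ 6/1 mod 19. 1⁻¹ ≡ 1 (mod 19), so λ ≡ 6.
  x = λ² - 5 - 6 = 36 - 11 ≡ 6; y = λ·(5 - 6) - 9 ≡ 4. → (6, 4)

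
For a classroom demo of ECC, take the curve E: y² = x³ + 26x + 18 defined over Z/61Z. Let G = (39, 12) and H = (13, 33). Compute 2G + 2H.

(4, 53)

First 2G:
Repeated addition: build up to 2G.
2G: tangent at (39, 12): λ = (3·39² + 26)/(2·12) ≡ 14/24. 24⁻¹ ≡ 28 (mod 61), so λ ≡ 14·28 ≡ 26.
  x = λ² - 39 - 39 = 676 - 78 ≡ 49; y = λ·(39 - 49) - 12 ≡ 33. → (49, 33)
2G = (49, 33).
Next 2H:
Repeated addition: build up to 2H.
2H: tangent at (13, 33): λ = (3·13² + 26)/(2·33) ≡ 45/5. 5⁻¹ ≡ 49 (mod 61) since 5·49 = 245 ≡ 1, so λ ≡ 45·49 ≡ 9.
  x = λ² - 13 - 13 = 81 - 26 ≡ 55; y = λ·(13 - 55) - 33 ≡ 16. → (55, 16)
2H = (55, 16).
Finally 2G + 2H:
(49, 33) + (55, 16). λ = (16 - 33)/(55 - 49) ≡ 44/6 mod 61. 6⁻¹ ≡ 51 (mod 61), so λ ≡ 48.
  x = λ² - 49 - 55 = 2304 - 104 ≡ 4; y = λ·(49 - 4) - 33 ≡ 53. → (4, 53)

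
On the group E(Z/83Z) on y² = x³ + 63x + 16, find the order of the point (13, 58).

9

2P: tangent at (13, 58): λ = (3·13² + 63)/(2·58) ≡ 72/33. 33⁻¹ ≡ 78 (mod 83), so λ ≡ 72·78 ≡ 55.
  x = λ² - 13 - 13 = 3025 - 26 ≡ 11; y = λ·(13 - 11) - 58 ≡ 52. → (11, 52)
3P: (11, 52) + (13, 58). λ = (58 - 52)/(13 - 11) ≡ 6/2 mod 83. 2⁻¹ ≡ 42 (mod 83) since 2·42 = 84 ≡ 1, so λ ≡ 3.
  x = λ² - 11 - 13 = 9 - 24 ≡ 68; y = λ·(11 - 68) - 52 ≡ 26. → (68, 26)
4P: (68, 26) + (13, 58). λ = (58 - 26)/(13 - 68) ≡ 32/28 mod 83. 28⁻¹ ≡ 3 (mod 83) since 28·3 = 84 ≡ 1, so λ ≡ 13.
  x = λ² - 68 - 13 = 169 - 81 ≡ 5; y = λ·(68 - 5) - 26 ≡ 46. → (5, 46)
5P: (5, 46) + (13, 58). λ = (58 - 46)/(13 - 5) ≡ 12/8 mod 83. 8⁻¹ ≡ 52 (mod 83) since 8·52 = 416 ≡ 1, so λ ≡ 43.
  x = λ² - 5 - 13 = 1849 - 18 ≡ 5; y = λ·(5 - 5) - 46 ≡ 37. → (5, 37)
6P: (5, 37) + (13, 58). λ = (58 - 37)/(13 - 5) ≡ 21/8 mod 83. 8⁻¹ ≡ 52 (mod 83), so λ ≡ 13.
  x = λ² - 5 - 13 = 169 - 18 ≡ 68; y = λ·(5 - 68) - 37 ≡ 57. → (68, 57)
7P: (68, 57) + (13, 58). λ = (58 - 57)/(13 - 68) ≡ 1/28 mod 83. 28⁻¹ ≡ 3 (mod 83), so λ ≡ 3.
  x = λ² - 68 - 13 = 9 - 81 ≡ 11; y = λ·(68 - 11) - 57 ≡ 31. → (11, 31)
8P: (11, 31) + (13, 58). λ = (58 - 31)/(13 - 11) ≡ 27/2 mod 83. 2⁻¹ ≡ 42 (mod 83), so λ ≡ 55.
  x = λ² - 11 - 13 = 3025 - 24 ≡ 13; y = λ·(11 - 13) - 31 ≡ 25. → (13, 25)
9P: (13, 25) + (13, 58): same x and y₁ ≡ -y₂, so the sum is 𝒪.
9P = 𝒪, so the order is 9.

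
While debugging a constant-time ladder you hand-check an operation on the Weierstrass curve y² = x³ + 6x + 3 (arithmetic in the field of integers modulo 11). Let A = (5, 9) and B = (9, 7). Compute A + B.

(0, 5)

(5, 9) + (9, 7). λ = (7 - 9)/(9 - 5) ≡ 9/4 mod 11. 4⁻¹ ≡ 3 (mod 11) since 4·3 = 12 ≡ 1, so λ ≡ 5.
  x = λ² - 5 - 9 = 25 - 14 ≡ 0; y = λ·(5 - 0) - 9 ≡ 5. → (0, 5)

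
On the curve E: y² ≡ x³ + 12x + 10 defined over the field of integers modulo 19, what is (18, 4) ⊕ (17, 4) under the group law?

(18, 4) + (17, 4). λ = (4 - 4)/(17 - 18) ≡ 0/18 mod 19. 18⁻¹ ≡ 18 (mod 19) since 18·18 = 324 ≡ 1, so λ ≡ 0.
  x = λ² - 18 - 17 = 0 - 35 ≡ 3; y = λ·(18 - 3) - 4 ≡ 15. → (3, 15)

(3, 15)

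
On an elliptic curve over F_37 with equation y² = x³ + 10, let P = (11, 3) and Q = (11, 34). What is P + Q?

O

The two points share x = 11 and their y-coordinates satisfy 3 + 34 ≡ 0 (mod 37), so they are inverses. Their sum is O.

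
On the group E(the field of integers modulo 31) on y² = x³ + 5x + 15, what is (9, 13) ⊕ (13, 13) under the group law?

(9, 13) + (13, 13). λ = (13 - 13)/(13 - 9) ≡ 0/4 mod 31. 4⁻¹ ≡ 8 (mod 31) since 4·8 = 32 ≡ 1, so λ ≡ 0.
  x = λ² - 9 - 13 = 0 - 22 ≡ 9; y = λ·(9 - 9) - 13 ≡ 18. → (9, 18)

(9, 18)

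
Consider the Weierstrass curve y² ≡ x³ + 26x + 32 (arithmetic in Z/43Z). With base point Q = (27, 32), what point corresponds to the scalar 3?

(6, 24)

Repeated addition: build up to 3Q.
2Q: tangent at (27, 32): λ = (3·27² + 26)/(2·32) ≡ 20/21. 21⁻¹ ≡ 41 (mod 43) since 21·41 = 861 ≡ 1, so λ ≡ 20·41 ≡ 3.
  x = λ² - 27 - 27 = 9 - 54 ≡ 41; y = λ·(27 - 41) - 32 ≡ 12. → (41, 12)
3Q: (41, 12) + (27, 32). λ = (32 - 12)/(27 - 41) ≡ 20/29 mod 43. 29⁻¹ ≡ 3 (mod 43), so λ ≡ 17.
  x = λ² - 41 - 27 = 289 - 68 ≡ 6; y = λ·(41 - 6) - 12 ≡ 24. → (6, 24)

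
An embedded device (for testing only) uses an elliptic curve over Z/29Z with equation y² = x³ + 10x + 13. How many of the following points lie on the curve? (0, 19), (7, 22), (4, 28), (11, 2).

4

(0, 19): 19² ≡ 13, rhs ≡ 13 → on.
(7, 22): 22² ≡ 20, rhs ≡ 20 → on.
(4, 28): 28² ≡ 1, rhs ≡ 1 → on.
(11, 2): 2² ≡ 4, rhs ≡ 4 → on.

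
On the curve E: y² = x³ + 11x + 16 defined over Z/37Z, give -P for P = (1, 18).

-(1, 18) = (1, -18 mod 37) = (1, 19).

(1, 19)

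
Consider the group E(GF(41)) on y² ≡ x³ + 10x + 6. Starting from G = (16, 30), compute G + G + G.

Repeated addition: build up to 3G.
2G: tangent at (16, 30): λ = (3·16² + 10)/(2·30) ≡ 40/19. 19⁻¹ ≡ 13 (mod 41), so λ ≡ 40·13 ≡ 28.
  x = λ² - 16 - 16 = 784 - 32 ≡ 14; y = λ·(16 - 14) - 30 ≡ 26. → (14, 26)
3G: (14, 26) + (16, 30). λ = (30 - 26)/(16 - 14) ≡ 4/2 mod 41. 2⁻¹ ≡ 21 (mod 41), so λ ≡ 2.
  x = λ² - 14 - 16 = 4 - 30 ≡ 15; y = λ·(14 - 15) - 26 ≡ 13. → (15, 13)

(15, 13)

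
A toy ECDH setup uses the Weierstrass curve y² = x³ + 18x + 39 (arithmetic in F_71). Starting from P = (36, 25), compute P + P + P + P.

(51, 46)

Double-and-add on 4 = (100)₂. Start with P = (36, 25) for the leading 1-bit.
double: tangent at (36, 25): λ = (3·36² + 18)/(2·25) ≡ 1/50. 50⁻¹ ≡ 27 (mod 71), so λ ≡ 1·27 ≡ 27.
  x = λ² - 36 - 36 = 729 - 72 ≡ 18; y = λ·(36 - 18) - 25 ≡ 35. → (18, 35)
double: tangent at (18, 35): λ = (3·18² + 18)/(2·35) ≡ 67/70. 70⁻¹ ≡ 70 (mod 71) since 70·70 = 4900 ≡ 1, so λ ≡ 67·70 ≡ 4.
  x = λ² - 18 - 18 = 16 - 36 ≡ 51; y = λ·(18 - 51) - 35 ≡ 46. → (51, 46)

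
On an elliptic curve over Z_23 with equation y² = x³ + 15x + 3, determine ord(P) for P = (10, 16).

2P: tangent at (10, 16): λ = (3·10² + 15)/(2·16) ≡ 16/9. 9⁻¹ ≡ 18 (mod 23) since 9·18 = 162 ≡ 1, so λ ≡ 16·18 ≡ 12.
  x = λ² - 10 - 10 = 144 - 20 ≡ 9; y = λ·(10 - 9) - 16 ≡ 19. → (9, 19)
3P: (9, 19) + (10, 16). λ = (16 - 19)/(10 - 9) ≡ 20/1 mod 23. 1⁻¹ ≡ 1 (mod 23) since 1·1 = 1 ≡ 1, so λ ≡ 20.
  x = λ² - 9 - 10 = 400 - 19 ≡ 13; y = λ·(9 - 13) - 19 ≡ 16. → (13, 16)
4P: (13, 16) + (10, 16). λ = (16 - 16)/(10 - 13) ≡ 0/20 mod 23. 20⁻¹ ≡ 15 (mod 23), so λ ≡ 0.
  x = λ² - 13 - 10 = 0 - 23 ≡ 0; y = λ·(13 - 0) - 16 ≡ 7. → (0, 7)
5P: (0, 7) + (10, 16). λ = (16 - 7)/(10 - 0) ≡ 9/10 mod 23. 10⁻¹ ≡ 7 (mod 23) since 10·7 = 70 ≡ 1, so λ ≡ 17.
  x = λ² - 0 - 10 = 289 - 10 ≡ 3; y = λ·(0 - 3) - 7 ≡ 11. → (3, 11)
6P: (3, 11) + (10, 16). λ = (16 - 11)/(10 - 3) ≡ 5/7 mod 23. 7⁻¹ ≡ 10 (mod 23), so λ ≡ 4.
  x = λ² - 3 - 10 = 16 - 13 ≡ 3; y = λ·(3 - 3) - 11 ≡ 12. → (3, 12)
7P: (3, 12) + (10, 16). λ = (16 - 12)/(10 - 3) ≡ 4/7 mod 23. 7⁻¹ ≡ 10 (mod 23) since 7·10 = 70 ≡ 1, so λ ≡ 17.
  x = λ² - 3 - 10 = 289 - 13 ≡ 0; y = λ·(3 - 0) - 12 ≡ 16. → (0, 16)
8P: (0, 16) + (10, 16). λ = (16 - 16)/(10 - 0) ≡ 0/10 mod 23. 10⁻¹ ≡ 7 (mod 23) since 10·7 = 70 ≡ 1, so λ ≡ 0.
  x = λ² - 0 - 10 = 0 - 10 ≡ 13; y = λ·(0 - 13) - 16 ≡ 7. → (13, 7)
9P: (13, 7) + (10, 16). λ = (16 - 7)/(10 - 13) ≡ 9/20 mod 23. 20⁻¹ ≡ 15 (mod 23) since 20·15 = 300 ≡ 1, so λ ≡ 20.
  x = λ² - 13 - 10 = 400 - 23 ≡ 9; y = λ·(13 - 9) - 7 ≡ 4. → (9, 4)
10P: (9, 4) + (10, 16). λ = (16 - 4)/(10 - 9) ≡ 12/1 mod 23. 1⁻¹ ≡ 1 (mod 23), so λ ≡ 12.
  x = λ² - 9 - 10 = 144 - 19 ≡ 10; y = λ·(9 - 10) - 4 ≡ 7. → (10, 7)
11P: (10, 7) + (10, 16): same x and y₁ ≡ -y₂, so the sum is the point at infinity.
11P = the point at infinity, so the order is 11.

11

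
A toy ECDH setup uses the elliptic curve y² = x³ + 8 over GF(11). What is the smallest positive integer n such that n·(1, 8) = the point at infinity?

2P: tangent at (1, 8): λ = (3·1² + 0)/(2·8) ≡ 3/5. 5⁻¹ ≡ 9 (mod 11), so λ ≡ 3·9 ≡ 5.
  x = λ² - 1 - 1 = 25 - 2 ≡ 1; y = λ·(1 - 1) - 8 ≡ 3. → (1, 3)
3P: (1, 3) + (1, 8): same x and y₁ ≡ -y₂, so the sum is the point at infinity.
3P = the point at infinity, so the order is 3.

3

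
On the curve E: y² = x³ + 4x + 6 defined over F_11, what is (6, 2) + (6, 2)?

(2, 0)

tangent at (6, 2): λ = (3·6² + 4)/(2·2) ≡ 2/4. 4⁻¹ ≡ 3 (mod 11), so λ ≡ 2·3 ≡ 6.
  x = λ² - 6 - 6 = 36 - 12 ≡ 2; y = λ·(6 - 2) - 2 ≡ 0. → (2, 0)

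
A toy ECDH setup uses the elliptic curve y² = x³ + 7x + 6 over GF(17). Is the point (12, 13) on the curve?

y² = 13² ≡ 16; x³ + 7x + 6 = 1818 ≡ 16 (mod 17). 16 = 16.

yes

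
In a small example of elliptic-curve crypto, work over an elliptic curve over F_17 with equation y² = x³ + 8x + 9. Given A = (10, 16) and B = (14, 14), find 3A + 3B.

First 3A:
Repeated addition: build up to 3A.
2A: tangent at (10, 16): λ = (3·10² + 8)/(2·16) ≡ 2/15. 15⁻¹ ≡ 8 (mod 17) since 15·8 = 120 ≡ 1, so λ ≡ 2·8 ≡ 16.
  x = λ² - 10 - 10 = 256 - 20 ≡ 15; y = λ·(10 - 15) - 16 ≡ 6. → (15, 6)
3A: (15, 6) + (10, 16). λ = (16 - 6)/(10 - 15) ≡ 10/12 mod 17. 12⁻¹ ≡ 10 (mod 17) since 12·10 = 120 ≡ 1, so λ ≡ 15.
  x = λ² - 15 - 10 = 225 - 25 ≡ 13; y = λ·(15 - 13) - 6 ≡ 7. → (13, 7)
3A = (13, 7).
Next 3B:
Repeated addition: build up to 3B.
2B: tangent at (14, 14): λ = (3·14² + 8)/(2·14) ≡ 1/11. 11⁻¹ ≡ 14 (mod 17) since 11·14 = 154 ≡ 1, so λ ≡ 1·14 ≡ 14.
  x = λ² - 14 - 14 = 196 - 28 ≡ 15; y = λ·(14 - 15) - 14 ≡ 6. → (15, 6)
3B: (15, 6) + (14, 14). λ = (14 - 6)/(14 - 15) ≡ 8/16 mod 17. 16⁻¹ ≡ 16 (mod 17), so λ ≡ 9.
  x = λ² - 15 - 14 = 81 - 29 ≡ 1; y = λ·(15 - 1) - 6 ≡ 1. → (1, 1)
3B = (1, 1).
Finally 3A + 3B:
(13, 7) + (1, 1). λ = (1 - 7)/(1 - 13) ≡ 11/5 mod 17. 5⁻¹ ≡ 7 (mod 17), so λ ≡ 9.
  x = λ² - 13 - 1 = 81 - 14 ≡ 16; y = λ·(13 - 16) - 7 ≡ 0. → (16, 0)

(16, 0)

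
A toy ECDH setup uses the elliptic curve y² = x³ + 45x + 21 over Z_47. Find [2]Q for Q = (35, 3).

(11, 25)

tangent at (35, 3): λ = (3·35² + 45)/(2·3) ≡ 7/6. 6⁻¹ ≡ 8 (mod 47), so λ ≡ 7·8 ≡ 9.
  x = λ² - 35 - 35 = 81 - 70 ≡ 11; y = λ·(35 - 11) - 3 ≡ 25. → (11, 25)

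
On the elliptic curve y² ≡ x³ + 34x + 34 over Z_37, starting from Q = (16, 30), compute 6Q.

Repeated addition: build up to 6Q.
2Q: tangent at (16, 30): λ = (3·16² + 34)/(2·30) ≡ 25/23. 23⁻¹ ≡ 29 (mod 37), so λ ≡ 25·29 ≡ 22.
  x = λ² - 16 - 16 = 484 - 32 ≡ 8; y = λ·(16 - 8) - 30 ≡ 35. → (8, 35)
3Q: (8, 35) + (16, 30). λ = (30 - 35)/(16 - 8) ≡ 32/8 mod 37. 8⁻¹ ≡ 14 (mod 37), so λ ≡ 4.
  x = λ² - 8 - 16 = 16 - 24 ≡ 29; y = λ·(8 - 29) - 35 ≡ 29. → (29, 29)
4Q: (29, 29) + (16, 30). λ = (30 - 29)/(16 - 29) ≡ 1/24 mod 37. 24⁻¹ ≡ 17 (mod 37) since 24·17 = 408 ≡ 1, so λ ≡ 17.
  x = λ² - 29 - 16 = 289 - 45 ≡ 22; y = λ·(29 - 22) - 29 ≡ 16. → (22, 16)
5Q: (22, 16) + (16, 30). λ = (30 - 16)/(16 - 22) ≡ 14/31 mod 37. 31⁻¹ ≡ 6 (mod 37), so λ ≡ 10.
  x = λ² - 22 - 16 = 100 - 38 ≡ 25; y = λ·(22 - 25) - 16 ≡ 28. → (25, 28)
6Q: (25, 28) + (16, 30). λ = (30 - 28)/(16 - 25) ≡ 2/28 mod 37. 28⁻¹ ≡ 4 (mod 37), so λ ≡ 8.
  x = λ² - 25 - 16 = 64 - 41 ≡ 23; y = λ·(25 - 23) - 28 ≡ 25. → (23, 25)

(23, 25)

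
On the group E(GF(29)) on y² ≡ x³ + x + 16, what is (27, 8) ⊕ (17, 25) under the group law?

(27, 8) + (17, 25). λ = (25 - 8)/(17 - 27) ≡ 17/19 mod 29. 19⁻¹ ≡ 26 (mod 29) since 19·26 = 494 ≡ 1, so λ ≡ 7.
  x = λ² - 27 - 17 = 49 - 44 ≡ 5; y = λ·(27 - 5) - 8 ≡ 1. → (5, 1)

(5, 1)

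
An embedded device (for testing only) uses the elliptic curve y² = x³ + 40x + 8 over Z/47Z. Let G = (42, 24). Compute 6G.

(12, 17)

Repeated addition: build up to 6G.
2G: tangent at (42, 24): λ = (3·42² + 40)/(2·24) ≡ 21/1. 1⁻¹ ≡ 1 (mod 47) since 1·1 = 1 ≡ 1, so λ ≡ 21·1 ≡ 21.
  x = λ² - 42 - 42 = 441 - 84 ≡ 28; y = λ·(42 - 28) - 24 ≡ 35. → (28, 35)
3G: (28, 35) + (42, 24). λ = (24 - 35)/(42 - 28) ≡ 36/14 mod 47. 14⁻¹ ≡ 37 (mod 47), so λ ≡ 16.
  x = λ² - 28 - 42 = 256 - 70 ≡ 45; y = λ·(28 - 45) - 35 ≡ 22. → (45, 22)
4G: (45, 22) + (42, 24). λ = (24 - 22)/(42 - 45) ≡ 2/44 mod 47. 44⁻¹ ≡ 31 (mod 47), so λ ≡ 15.
  x = λ² - 45 - 42 = 225 - 87 ≡ 44; y = λ·(45 - 44) - 22 ≡ 40. → (44, 40)
5G: (44, 40) + (42, 24). λ = (24 - 40)/(42 - 44) ≡ 31/45 mod 47. 45⁻¹ ≡ 23 (mod 47), so λ ≡ 8.
  x = λ² - 44 - 42 = 64 - 86 ≡ 25; y = λ·(44 - 25) - 40 ≡ 18. → (25, 18)
6G: (25, 18) + (42, 24). λ = (24 - 18)/(42 - 25) ≡ 6/17 mod 47. 17⁻¹ ≡ 36 (mod 47) since 17·36 = 612 ≡ 1, so λ ≡ 28.
  x = λ² - 25 - 42 = 784 - 67 ≡ 12; y = λ·(25 - 12) - 18 ≡ 17. → (12, 17)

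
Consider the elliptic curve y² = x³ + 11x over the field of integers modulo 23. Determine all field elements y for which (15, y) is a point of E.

x³ + 11x + 0 = 3540 ≡ 21 (mod 23).
21 is a non-residue mod 23; no y exists.

none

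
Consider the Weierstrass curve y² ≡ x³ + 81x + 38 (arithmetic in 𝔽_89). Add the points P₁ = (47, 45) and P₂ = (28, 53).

(47, 45) + (28, 53). λ = (53 - 45)/(28 - 47) ≡ 8/70 mod 89. 70⁻¹ ≡ 14 (mod 89), so λ ≡ 23.
  x = λ² - 47 - 28 = 529 - 75 ≡ 9; y = λ·(47 - 9) - 45 ≡ 28. → (9, 28)

(9, 28)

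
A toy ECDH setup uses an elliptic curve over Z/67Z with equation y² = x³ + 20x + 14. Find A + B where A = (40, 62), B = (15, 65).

(52, 52)

(40, 62) + (15, 65). λ = (65 - 62)/(15 - 40) ≡ 3/42 mod 67. 42⁻¹ ≡ 8 (mod 67) since 42·8 = 336 ≡ 1, so λ ≡ 24.
  x = λ² - 40 - 15 = 576 - 55 ≡ 52; y = λ·(40 - 52) - 62 ≡ 52. → (52, 52)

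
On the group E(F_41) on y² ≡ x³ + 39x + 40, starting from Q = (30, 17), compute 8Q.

(30, 24)

Double-and-add on 8 = (1000)₂. Start with Q = (30, 17) for the leading 1-bit.
double: tangent at (30, 17): λ = (3·30² + 39)/(2·17) ≡ 33/34. 34⁻¹ ≡ 35 (mod 41), so λ ≡ 33·35 ≡ 7.
  x = λ² - 30 - 30 = 49 - 60 ≡ 30; y = λ·(30 - 30) - 17 ≡ 24. → (30, 24)
double: tangent at (30, 24): λ = (3·30² + 39)/(2·24) ≡ 33/7. 7⁻¹ ≡ 6 (mod 41), so λ ≡ 33·6 ≡ 34.
  x = λ² - 30 - 30 = 1156 - 60 ≡ 30; y = λ·(30 - 30) - 24 ≡ 17. → (30, 17)
double: tangent at (30, 17): λ = (3·30² + 39)/(2·17) ≡ 33/34. 34⁻¹ ≡ 35 (mod 41) since 34·35 = 1190 ≡ 1, so λ ≡ 33·35 ≡ 7.
  x = λ² - 30 - 30 = 49 - 60 ≡ 30; y = λ·(30 - 30) - 17 ≡ 24. → (30, 24)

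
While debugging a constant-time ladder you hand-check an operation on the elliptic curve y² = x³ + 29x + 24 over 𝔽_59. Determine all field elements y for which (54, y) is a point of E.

x³ + 29x + 24 = 159054 ≡ 49 (mod 59).
Square roots of 49 mod 59: 7 and 52 (since 7² = 49 ≡ 49).

7, 52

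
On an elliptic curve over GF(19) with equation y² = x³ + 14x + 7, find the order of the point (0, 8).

11

2P: tangent at (0, 8): λ = (3·0² + 14)/(2·8) ≡ 14/16. 16⁻¹ ≡ 6 (mod 19), so λ ≡ 14·6 ≡ 8.
  x = λ² - 0 - 0 = 64 - 0 ≡ 7; y = λ·(0 - 7) - 8 ≡ 12. → (7, 12)
3P: (7, 12) + (0, 8). λ = (8 - 12)/(0 - 7) ≡ 15/12 mod 19. 12⁻¹ ≡ 8 (mod 19) since 12·8 = 96 ≡ 1, so λ ≡ 6.
  x = λ² - 7 - 0 = 36 - 7 ≡ 10; y = λ·(7 - 10) - 12 ≡ 8. → (10, 8)
4P: (10, 8) + (0, 8). λ = (8 - 8)/(0 - 10) ≡ 0/9 mod 19. 9⁻¹ ≡ 17 (mod 19), so λ ≡ 0.
  x = λ² - 10 - 0 = 0 - 10 ≡ 9; y = λ·(10 - 9) - 8 ≡ 11. → (9, 11)
5P: (9, 11) + (0, 8). λ = (8 - 11)/(0 - 9) ≡ 16/10 mod 19. 10⁻¹ ≡ 2 (mod 19), so λ ≡ 13.
  x = λ² - 9 - 0 = 169 - 9 ≡ 8; y = λ·(9 - 8) - 11 ≡ 2. → (8, 2)
6P: (8, 2) + (0, 8). λ = (8 - 2)/(0 - 8) ≡ 6/11 mod 19. 11⁻¹ ≡ 7 (mod 19) since 11·7 = 77 ≡ 1, so λ ≡ 4.
  x = λ² - 8 - 0 = 16 - 8 ≡ 8; y = λ·(8 - 8) - 2 ≡ 17. → (8, 17)
7P: (8, 17) + (0, 8). λ = (8 - 17)/(0 - 8) ≡ 10/11 mod 19. 11⁻¹ ≡ 7 (mod 19), so λ ≡ 13.
  x = λ² - 8 - 0 = 169 - 8 ≡ 9; y = λ·(8 - 9) - 17 ≡ 8. → (9, 8)
8P: (9, 8) + (0, 8). λ = (8 - 8)/(0 - 9) ≡ 0/10 mod 19. 10⁻¹ ≡ 2 (mod 19), so λ ≡ 0.
  x = λ² - 9 - 0 = 0 - 9 ≡ 10; y = λ·(9 - 10) - 8 ≡ 11. → (10, 11)
9P: (10, 11) + (0, 8). λ = (8 - 11)/(0 - 10) ≡ 16/9 mod 19. 9⁻¹ ≡ 17 (mod 19) since 9·17 = 153 ≡ 1, so λ ≡ 6.
  x = λ² - 10 - 0 = 36 - 10 ≡ 7; y = λ·(10 - 7) - 11 ≡ 7. → (7, 7)
10P: (7, 7) + (0, 8). λ = (8 - 7)/(0 - 7) ≡ 1/12 mod 19. 12⁻¹ ≡ 8 (mod 19) since 12·8 = 96 ≡ 1, so λ ≡ 8.
  x = λ² - 7 - 0 = 64 - 7 ≡ 0; y = λ·(7 - 0) - 7 ≡ 11. → (0, 11)
11P: (0, 11) + (0, 8): same x and y₁ ≡ -y₂, so the sum is ∞.
11P = ∞, so the order is 11.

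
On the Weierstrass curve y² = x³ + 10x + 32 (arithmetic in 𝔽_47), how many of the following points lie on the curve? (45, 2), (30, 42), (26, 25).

2

(45, 2): 2² ≡ 4, rhs ≡ 4 → on.
(30, 42): 42² ≡ 25, rhs ≡ 25 → on.
(26, 25): 25² ≡ 14, rhs ≡ 8 → off.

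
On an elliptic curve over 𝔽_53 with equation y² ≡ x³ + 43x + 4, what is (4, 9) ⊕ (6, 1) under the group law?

(4, 9) + (6, 1). λ = (1 - 9)/(6 - 4) ≡ 45/2 mod 53. 2⁻¹ ≡ 27 (mod 53) since 2·27 = 54 ≡ 1, so λ ≡ 49.
  x = λ² - 4 - 6 = 2401 - 10 ≡ 6; y = λ·(4 - 6) - 9 ≡ 52. → (6, 52)

(6, 52)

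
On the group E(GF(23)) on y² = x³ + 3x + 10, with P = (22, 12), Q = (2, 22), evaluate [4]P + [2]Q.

(7, 11)

First 4P:
Repeated addition: build up to 4P.
2P: tangent at (22, 12): λ = (3·22² + 3)/(2·12) ≡ 6/1. 1⁻¹ ≡ 1 (mod 23), so λ ≡ 6·1 ≡ 6.
  x = λ² - 22 - 22 = 36 - 44 ≡ 15; y = λ·(22 - 15) - 12 ≡ 7. → (15, 7)
3P: (15, 7) + (22, 12). λ = (12 - 7)/(22 - 15) ≡ 5/7 mod 23. 7⁻¹ ≡ 10 (mod 23) since 7·10 = 70 ≡ 1, so λ ≡ 4.
  x = λ² - 15 - 22 = 16 - 37 ≡ 2; y = λ·(15 - 2) - 7 ≡ 22. → (2, 22)
4P: (2, 22) + (22, 12). λ = (12 - 22)/(22 - 2) ≡ 13/20 mod 23. 20⁻¹ ≡ 15 (mod 23), so λ ≡ 11.
  x = λ² - 2 - 22 = 121 - 24 ≡ 5; y = λ·(2 - 5) - 22 ≡ 14. → (5, 14)
4P = (5, 14).
Next 2Q:
Repeated addition: build up to 2Q.
2Q: tangent at (2, 22): λ = (3·2² + 3)/(2·22) ≡ 15/21. 21⁻¹ ≡ 11 (mod 23) since 21·11 = 231 ≡ 1, so λ ≡ 15·11 ≡ 4.
  x = λ² - 2 - 2 = 16 - 4 ≡ 12; y = λ·(2 - 12) - 22 ≡ 7. → (12, 7)
2Q = (12, 7).
Finally 4P + 2Q:
(5, 14) + (12, 7). λ = (7 - 14)/(12 - 5) ≡ 16/7 mod 23. 7⁻¹ ≡ 10 (mod 23), so λ ≡ 22.
  x = λ² - 5 - 12 = 484 - 17 ≡ 7; y = λ·(5 - 7) - 14 ≡ 11. → (7, 11)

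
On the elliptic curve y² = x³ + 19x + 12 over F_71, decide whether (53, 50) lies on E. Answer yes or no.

y² = 50² ≡ 15; x³ + 19x + 12 = 149896 ≡ 15 (mod 71). 15 = 15.

yes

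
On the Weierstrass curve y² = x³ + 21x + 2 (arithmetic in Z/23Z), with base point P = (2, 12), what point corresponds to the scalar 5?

Repeated addition: build up to 5P.
2P: tangent at (2, 12): λ = (3·2² + 21)/(2·12) ≡ 10/1. 1⁻¹ ≡ 1 (mod 23) since 1·1 = 1 ≡ 1, so λ ≡ 10·1 ≡ 10.
  x = λ² - 2 - 2 = 100 - 4 ≡ 4; y = λ·(2 - 4) - 12 ≡ 14. → (4, 14)
3P: (4, 14) + (2, 12). λ = (12 - 14)/(2 - 4) ≡ 21/21 mod 23. 21⁻¹ ≡ 11 (mod 23) since 21·11 = 231 ≡ 1, so λ ≡ 1.
  x = λ² - 4 - 2 = 1 - 6 ≡ 18; y = λ·(4 - 18) - 14 ≡ 18. → (18, 18)
4P: (18, 18) + (2, 12). λ = (12 - 18)/(2 - 18) ≡ 17/7 mod 23. 7⁻¹ ≡ 10 (mod 23), so λ ≡ 9.
  x = λ² - 18 - 2 = 81 - 20 ≡ 15; y = λ·(18 - 15) - 18 ≡ 9. → (15, 9)
5P: (15, 9) + (2, 12). λ = (12 - 9)/(2 - 15) ≡ 3/10 mod 23. 10⁻¹ ≡ 7 (mod 23) since 10·7 = 70 ≡ 1, so λ ≡ 21.
  x = λ² - 15 - 2 = 441 - 17 ≡ 10; y = λ·(15 - 10) - 9 ≡ 4. → (10, 4)

(10, 4)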